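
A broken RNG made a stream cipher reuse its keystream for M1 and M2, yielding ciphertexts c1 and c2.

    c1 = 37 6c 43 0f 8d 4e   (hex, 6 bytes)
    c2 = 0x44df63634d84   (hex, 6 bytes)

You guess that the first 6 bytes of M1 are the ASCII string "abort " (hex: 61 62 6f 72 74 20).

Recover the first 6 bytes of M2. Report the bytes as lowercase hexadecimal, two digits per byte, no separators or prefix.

12d14f1eb4ea

First, c1 ⊕ c2 = (M1 ⊕ K) ⊕ (M2 ⊕ K) = M1 ⊕ M2, so the key drops out. Then M2 = (M1 ⊕ M2) ⊕ M1 over the first 6 bytes.
byte 0: (37 xor 44) xor 61 = 73 xor 61 = 12
byte 1: (6c xor df) xor 62 = b3 xor 62 = d1
byte 2: (43 xor 63) xor 6f = 20 xor 6f = 4f
byte 3: (0f xor 63) xor 72 = 6c xor 72 = 1e
byte 4: (8d xor 4d) xor 74 = c0 xor 74 = b4
byte 5: (4e xor 84) xor 20 = ca xor 20 = ea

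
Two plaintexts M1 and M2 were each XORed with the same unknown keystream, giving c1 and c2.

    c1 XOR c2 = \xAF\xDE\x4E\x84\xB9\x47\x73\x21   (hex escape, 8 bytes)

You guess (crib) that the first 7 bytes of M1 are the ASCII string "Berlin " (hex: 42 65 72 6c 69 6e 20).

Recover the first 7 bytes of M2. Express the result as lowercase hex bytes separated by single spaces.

Since c1 ⊕ c2 = M1 ⊕ M2, XORing with the guessed M1 bytes yields the corresponding M2 bytes: M2 = (c1 ⊕ c2) ⊕ M1.
byte 0: 175 ⊕  66 = 237
byte 1: 222 ⊕ 101 = 187
byte 2:  78 ⊕ 114 =  60
byte 3: 132 ⊕ 108 = 232
byte 4: 185 ⊕ 105 = 208
byte 5:  71 ⊕ 110 =  41
byte 6: 115 ⊕  32 =  83

ed bb 3c e8 d0 29 53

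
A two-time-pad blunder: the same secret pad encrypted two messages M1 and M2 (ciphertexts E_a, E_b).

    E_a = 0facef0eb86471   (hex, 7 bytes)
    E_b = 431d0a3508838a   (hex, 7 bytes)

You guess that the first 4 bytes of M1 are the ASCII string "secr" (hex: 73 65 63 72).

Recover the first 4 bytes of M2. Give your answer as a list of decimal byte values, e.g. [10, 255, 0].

[63, 212, 134, 73]

First, E_a ⊕ E_b = (M1 ⊕ K) ⊕ (M2 ⊕ K) = M1 ⊕ M2, so the key drops out. Then M2 = (M1 ⊕ M2) ⊕ M1 over the first 4 bytes.
byte 0: (0f ^ 43) ^ 73 = 4c ^ 73 = 3f
byte 1: (ac ^ 1d) ^ 65 = b1 ^ 65 = d4
byte 2: (ef ^ 0a) ^ 63 = e5 ^ 63 = 86
byte 3: (0e ^ 35) ^ 72 = 3b ^ 72 = 49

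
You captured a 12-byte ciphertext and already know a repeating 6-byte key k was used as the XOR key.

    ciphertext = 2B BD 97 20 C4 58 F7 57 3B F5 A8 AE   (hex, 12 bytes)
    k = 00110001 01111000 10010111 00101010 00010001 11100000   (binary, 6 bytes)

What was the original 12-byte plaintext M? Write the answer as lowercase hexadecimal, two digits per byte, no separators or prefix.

1ac5000ad5b8c62facdfb94e

The 6-byte key repeats, so the effective keystream is 31 78 97 2a 11 e0 31 78 97 2a 11 e0.
byte 0: 2b ^ 31 = 1a
byte 1: bd ^ 78 = c5
byte 2: 97 ^ 97 = 00
byte 3: 20 ^ 2a = 0a
byte 4: c4 ^ 11 = d5
byte 5: 58 ^ e0 = b8
byte 6: f7 ^ 31 = c6
byte 7: 57 ^ 78 = 2f
byte 8: 3b ^ 97 = ac
byte 9: f5 ^ 2a = df
byte 10: a8 ^ 11 = b9
byte 11: ae ^ e0 = 4e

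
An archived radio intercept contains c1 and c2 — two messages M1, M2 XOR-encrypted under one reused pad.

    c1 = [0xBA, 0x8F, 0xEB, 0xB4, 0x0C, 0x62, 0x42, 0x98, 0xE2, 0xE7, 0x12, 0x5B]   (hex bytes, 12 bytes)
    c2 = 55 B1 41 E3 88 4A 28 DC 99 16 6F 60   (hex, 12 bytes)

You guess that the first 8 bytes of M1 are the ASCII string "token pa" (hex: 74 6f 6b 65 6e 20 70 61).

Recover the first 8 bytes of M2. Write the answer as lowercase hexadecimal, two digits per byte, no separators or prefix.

First, c1 ⊕ c2 = (M1 ⊕ K) ⊕ (M2 ⊕ K) = M1 ⊕ M2, so the key drops out. Then M2 = (M1 ⊕ M2) ⊕ M1 over the first 8 bytes.
byte 0: (ba XOR 55) XOR 74 = ef XOR 74 = 9b
byte 1: (8f XOR b1) XOR 6f = 3e XOR 6f = 51
byte 2: (eb XOR 41) XOR 6b = aa XOR 6b = c1
byte 3: (b4 XOR e3) XOR 65 = 57 XOR 65 = 32
byte 4: (0c XOR 88) XOR 6e = 84 XOR 6e = ea
byte 5: (62 XOR 4a) XOR 20 = 28 XOR 20 = 08
byte 6: (42 XOR 28) XOR 70 = 6a XOR 70 = 1a
byte 7: (98 XOR dc) XOR 61 = 44 XOR 61 = 25

9b51c132ea081a25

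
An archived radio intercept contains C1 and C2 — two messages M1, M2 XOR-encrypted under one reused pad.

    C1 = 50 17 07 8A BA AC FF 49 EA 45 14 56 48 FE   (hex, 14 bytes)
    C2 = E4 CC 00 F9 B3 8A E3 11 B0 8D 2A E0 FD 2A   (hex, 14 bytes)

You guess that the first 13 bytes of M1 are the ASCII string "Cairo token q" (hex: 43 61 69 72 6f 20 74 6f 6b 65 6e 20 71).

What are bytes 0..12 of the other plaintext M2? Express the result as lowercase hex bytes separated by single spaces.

f7 ba 6e 01 66 06 68 37 31 ad 50 96 c4

First, C1 ⊕ C2 = (M1 ⊕ K) ⊕ (M2 ⊕ K) = M1 ⊕ M2, so the key drops out. Then M2 = (M1 ⊕ M2) ⊕ M1 over the first 13 bytes.
byte 0: (50 ⊕ e4) ⊕ 43 = b4 ⊕ 43 = f7
byte 1: (17 ⊕ cc) ⊕ 61 = db ⊕ 61 = ba
byte 2: (07 ⊕ 00) ⊕ 69 = 07 ⊕ 69 = 6e
byte 3: (8a ⊕ f9) ⊕ 72 = 73 ⊕ 72 = 01
byte 4: (ba ⊕ b3) ⊕ 6f = 09 ⊕ 6f = 66
byte 5: (ac ⊕ 8a) ⊕ 20 = 26 ⊕ 20 = 06
byte 6: (ff ⊕ e3) ⊕ 74 = 1c ⊕ 74 = 68
byte 7: (49 ⊕ 11) ⊕ 6f = 58 ⊕ 6f = 37
byte 8: (ea ⊕ b0) ⊕ 6b = 5a ⊕ 6b = 31
byte 9: (45 ⊕ 8d) ⊕ 65 = c8 ⊕ 65 = ad
byte 10: (14 ⊕ 2a) ⊕ 6e = 3e ⊕ 6e = 50
byte 11: (56 ⊕ e0) ⊕ 20 = b6 ⊕ 20 = 96
byte 12: (48 ⊕ fd) ⊕ 71 = b5 ⊕ 71 = c4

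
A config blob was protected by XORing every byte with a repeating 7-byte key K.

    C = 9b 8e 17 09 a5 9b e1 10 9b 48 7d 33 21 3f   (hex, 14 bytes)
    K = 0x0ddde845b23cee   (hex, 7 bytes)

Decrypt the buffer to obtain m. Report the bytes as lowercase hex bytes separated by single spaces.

The 7-byte key repeats, so the effective keystream is 0d dd e8 45 b2 3c ee 0d dd e8 45 b2 3c ee.
byte 0: 155 ^  13 = 150
byte 1: 142 ^ 221 =  83
byte 2:  23 ^ 232 = 255
byte 3:   9 ^  69 =  76
byte 4: 165 ^ 178 =  23
byte 5: 155 ^  60 = 167
byte 6: 225 ^ 238 =  15
byte 7:  16 ^  13 =  29
byte 8: 155 ^ 221 =  70
byte 9:  72 ^ 232 = 160
byte 10: 125 ^  69 =  56
byte 11:  51 ^ 178 = 129
byte 12:  33 ^  60 =  29
byte 13:  63 ^ 238 = 209

96 53 ff 4c 17 a7 0f 1d 46 a0 38 81 1d d1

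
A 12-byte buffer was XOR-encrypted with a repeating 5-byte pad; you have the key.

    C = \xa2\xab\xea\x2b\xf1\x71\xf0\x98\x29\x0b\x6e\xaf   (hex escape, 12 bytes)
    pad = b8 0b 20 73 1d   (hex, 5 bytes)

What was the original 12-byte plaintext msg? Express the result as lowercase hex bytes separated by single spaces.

1a a0 ca 58 ec c9 fb b8 5a 16 d6 a4

The 5-byte key repeats, so the effective keystream is b8 0b 20 73 1d b8 0b 20 73 1d b8 0b.
byte 0: a2 ⊕ b8 = 1a
byte 1: ab ⊕ 0b = a0
byte 2: ea ⊕ 20 = ca
byte 3: 2b ⊕ 73 = 58
byte 4: f1 ⊕ 1d = ec
byte 5: 71 ⊕ b8 = c9
byte 6: f0 ⊕ 0b = fb
byte 7: 98 ⊕ 20 = b8
byte 8: 29 ⊕ 73 = 5a
byte 9: 0b ⊕ 1d = 16
byte 10: 6e ⊕ b8 = d6
byte 11: af ⊕ 0b = a4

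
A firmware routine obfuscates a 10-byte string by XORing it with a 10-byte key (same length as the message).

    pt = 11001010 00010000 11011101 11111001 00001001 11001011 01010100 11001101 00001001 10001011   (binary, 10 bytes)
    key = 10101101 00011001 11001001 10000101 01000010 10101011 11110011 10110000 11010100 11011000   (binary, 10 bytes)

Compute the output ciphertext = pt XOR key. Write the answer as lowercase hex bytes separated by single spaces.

XOR is its own inverse, so applying the key byte-wise gives the result directly.
11001010 ⊕ 10101101 = 01100111
00010000 ⊕ 00011001 = 00001001
11011101 ⊕ 11001001 = 00010100
11111001 ⊕ 10000101 = 01111100
00001001 ⊕ 01000010 = 01001011
11001011 ⊕ 10101011 = 01100000
01010100 ⊕ 11110011 = 10100111
11001101 ⊕ 10110000 = 01111101
00001001 ⊕ 11010100 = 11011101
10001011 ⊕ 11011000 = 01010011

67 09 14 7c 4b 60 a7 7d dd 53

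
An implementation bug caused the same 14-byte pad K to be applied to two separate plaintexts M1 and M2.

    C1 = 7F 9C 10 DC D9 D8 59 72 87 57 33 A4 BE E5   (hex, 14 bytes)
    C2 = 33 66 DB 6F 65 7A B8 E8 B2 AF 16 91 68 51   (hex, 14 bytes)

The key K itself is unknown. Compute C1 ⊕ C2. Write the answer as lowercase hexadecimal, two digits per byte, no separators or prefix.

C1 ⊕ C2 = (M1 ⊕ K) ⊕ (M2 ⊕ K) = M1 ⊕ M2 — the shared key cancels under XOR.
127 XOR  51 =  76
156 XOR 102 = 250
 16 XOR 219 = 203
220 XOR 111 = 179
217 XOR 101 = 188
216 XOR 122 = 162
 89 XOR 184 = 225
114 XOR 232 = 154
135 XOR 178 =  53
 87 XOR 175 = 248
 51 XOR  22 =  37
164 XOR 145 =  53
190 XOR 104 = 214
229 XOR  81 = 180

4cfacbb3bca2e19a35f82535d6b4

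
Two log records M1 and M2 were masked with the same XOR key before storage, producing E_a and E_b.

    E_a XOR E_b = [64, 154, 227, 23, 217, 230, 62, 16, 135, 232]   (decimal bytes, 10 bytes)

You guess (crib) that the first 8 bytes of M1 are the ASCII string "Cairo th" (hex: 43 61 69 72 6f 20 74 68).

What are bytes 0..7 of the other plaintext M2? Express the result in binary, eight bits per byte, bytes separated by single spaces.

00000011 11111011 10001010 01100101 10110110 11000110 01001010 01111000

Since E_a ⊕ E_b = M1 ⊕ M2, XORing with the guessed M1 bytes yields the corresponding M2 bytes: M2 = (E_a ⊕ E_b) ⊕ M1.
40 ^ 43 = 03
9a ^ 61 = fb
e3 ^ 69 = 8a
17 ^ 72 = 65
d9 ^ 6f = b6
e6 ^ 20 = c6
3e ^ 74 = 4a
10 ^ 68 = 78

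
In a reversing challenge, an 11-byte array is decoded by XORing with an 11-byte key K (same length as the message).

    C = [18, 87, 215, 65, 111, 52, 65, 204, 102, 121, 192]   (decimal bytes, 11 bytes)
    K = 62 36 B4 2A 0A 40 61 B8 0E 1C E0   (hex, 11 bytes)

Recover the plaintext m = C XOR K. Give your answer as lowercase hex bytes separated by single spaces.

70 61 63 6b 65 74 20 74 68 65 20

00010010 ^ 01100010 = 01110000
01010111 ^ 00110110 = 01100001
11010111 ^ 10110100 = 01100011
01000001 ^ 00101010 = 01101011
01101111 ^ 00001010 = 01100101
00110100 ^ 01000000 = 01110100
01000001 ^ 01100001 = 00100000
11001100 ^ 10111000 = 01110100
01100110 ^ 00001110 = 01101000
01111001 ^ 00011100 = 01100101
11000000 ^ 11100000 = 00100000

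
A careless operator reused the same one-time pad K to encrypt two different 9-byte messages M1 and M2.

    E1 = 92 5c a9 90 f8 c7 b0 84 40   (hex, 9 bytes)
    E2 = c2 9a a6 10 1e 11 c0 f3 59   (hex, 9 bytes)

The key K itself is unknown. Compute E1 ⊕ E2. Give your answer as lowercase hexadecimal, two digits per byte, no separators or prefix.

E1 ⊕ E2 = (M1 ⊕ K) ⊕ (M2 ⊕ K) = M1 ⊕ M2 — the shared key cancels under XOR.
byte 0: 92 ^ c2 = 50
byte 1: 5c ^ 9a = c6
byte 2: a9 ^ a6 = 0f
byte 3: 90 ^ 10 = 80
byte 4: f8 ^ 1e = e6
byte 5: c7 ^ 11 = d6
byte 6: b0 ^ c0 = 70
byte 7: 84 ^ f3 = 77
byte 8: 40 ^ 59 = 19

50c60f80e6d6707719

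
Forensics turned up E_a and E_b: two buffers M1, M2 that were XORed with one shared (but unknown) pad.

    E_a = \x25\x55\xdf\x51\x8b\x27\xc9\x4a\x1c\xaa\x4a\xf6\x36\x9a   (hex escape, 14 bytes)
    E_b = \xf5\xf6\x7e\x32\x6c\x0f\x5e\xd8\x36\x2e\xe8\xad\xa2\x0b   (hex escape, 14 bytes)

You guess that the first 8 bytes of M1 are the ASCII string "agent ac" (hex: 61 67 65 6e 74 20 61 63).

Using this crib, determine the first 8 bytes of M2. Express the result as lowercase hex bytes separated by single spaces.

b1 c4 c4 0d 93 08 f6 f1

First, E_a ⊕ E_b = (M1 ⊕ K) ⊕ (M2 ⊕ K) = M1 ⊕ M2, so the key drops out. Then M2 = (M1 ⊕ M2) ⊕ M1 over the first 8 bytes.
byte 0: (25 xor f5) xor 61 = d0 xor 61 = b1
byte 1: (55 xor f6) xor 67 = a3 xor 67 = c4
byte 2: (df xor 7e) xor 65 = a1 xor 65 = c4
byte 3: (51 xor 32) xor 6e = 63 xor 6e = 0d
byte 4: (8b xor 6c) xor 74 = e7 xor 74 = 93
byte 5: (27 xor 0f) xor 20 = 28 xor 20 = 08
byte 6: (c9 xor 5e) xor 61 = 97 xor 61 = f6
byte 7: (4a xor d8) xor 63 = 92 xor 63 = f1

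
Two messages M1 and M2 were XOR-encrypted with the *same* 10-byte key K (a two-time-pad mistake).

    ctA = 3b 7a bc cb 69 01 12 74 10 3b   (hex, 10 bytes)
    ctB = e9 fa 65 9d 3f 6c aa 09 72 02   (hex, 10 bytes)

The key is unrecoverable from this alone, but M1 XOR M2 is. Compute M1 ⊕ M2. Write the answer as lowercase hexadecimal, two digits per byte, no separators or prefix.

ctA ⊕ ctB = (M1 ⊕ K) ⊕ (M2 ⊕ K) = M1 ⊕ M2 — the shared key cancels under XOR.
 59 ^ 233 = 210
122 ^ 250 = 128
188 ^ 101 = 217
203 ^ 157 =  86
105 ^  63 =  86
  1 ^ 108 = 109
 18 ^ 170 = 184
116 ^   9 = 125
 16 ^ 114 =  98
 59 ^   2 =  57

d280d956566db87d6239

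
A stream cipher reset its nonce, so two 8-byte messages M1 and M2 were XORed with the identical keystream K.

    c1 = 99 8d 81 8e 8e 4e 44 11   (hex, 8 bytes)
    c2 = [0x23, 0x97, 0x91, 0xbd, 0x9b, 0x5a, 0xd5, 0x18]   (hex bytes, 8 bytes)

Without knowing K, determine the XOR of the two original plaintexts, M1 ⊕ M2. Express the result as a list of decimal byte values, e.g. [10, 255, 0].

c1 ⊕ c2 = (M1 ⊕ K) ⊕ (M2 ⊕ K) = M1 ⊕ M2 — the shared key cancels under XOR.
153 ^  35 = 186
141 ^ 151 =  26
129 ^ 145 =  16
142 ^ 189 =  51
142 ^ 155 =  21
 78 ^  90 =  20
 68 ^ 213 = 145
 17 ^  24 =   9

[186, 26, 16, 51, 21, 20, 145, 9]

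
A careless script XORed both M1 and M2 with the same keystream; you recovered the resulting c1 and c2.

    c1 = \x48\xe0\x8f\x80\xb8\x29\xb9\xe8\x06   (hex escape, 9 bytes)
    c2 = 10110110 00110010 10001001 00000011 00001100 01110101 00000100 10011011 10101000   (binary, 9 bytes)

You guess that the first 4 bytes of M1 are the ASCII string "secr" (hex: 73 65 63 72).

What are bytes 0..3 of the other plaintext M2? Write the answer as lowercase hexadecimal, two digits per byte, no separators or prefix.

First, c1 ⊕ c2 = (M1 ⊕ K) ⊕ (M2 ⊕ K) = M1 ⊕ M2, so the key drops out. Then M2 = (M1 ⊕ M2) ⊕ M1 over the first 4 bytes.
byte 0: (48 ^ b6) ^ 73 = fe ^ 73 = 8d
byte 1: (e0 ^ 32) ^ 65 = d2 ^ 65 = b7
byte 2: (8f ^ 89) ^ 63 = 06 ^ 63 = 65
byte 3: (80 ^ 03) ^ 72 = 83 ^ 72 = f1

8db765f1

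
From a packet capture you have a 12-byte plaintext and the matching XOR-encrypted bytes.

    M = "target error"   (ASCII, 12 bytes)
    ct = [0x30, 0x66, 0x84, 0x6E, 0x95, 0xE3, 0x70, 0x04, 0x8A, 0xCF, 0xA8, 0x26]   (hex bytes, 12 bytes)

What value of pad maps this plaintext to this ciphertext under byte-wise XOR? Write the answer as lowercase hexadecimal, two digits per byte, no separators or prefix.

Since ct = M ⊕ pad, XORing both sides with M gives pad = M ⊕ ct.
116 ^  48 =  68
 97 ^ 102 =   7
114 ^ 132 = 246
103 ^ 110 =   9
101 ^ 149 = 240
116 ^ 227 = 151
 32 ^ 112 =  80
101 ^   4 =  97
114 ^ 138 = 248
114 ^ 207 = 189
111 ^ 168 = 199
114 ^  38 =  84

4407f609f0975061f8bdc754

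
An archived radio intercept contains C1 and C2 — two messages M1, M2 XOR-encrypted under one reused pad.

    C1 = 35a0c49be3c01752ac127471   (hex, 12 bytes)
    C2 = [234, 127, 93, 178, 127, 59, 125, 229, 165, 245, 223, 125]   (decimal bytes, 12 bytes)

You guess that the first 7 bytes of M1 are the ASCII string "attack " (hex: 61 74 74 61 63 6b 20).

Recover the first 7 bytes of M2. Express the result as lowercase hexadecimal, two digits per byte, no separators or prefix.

beabed48ff904a

First, C1 ⊕ C2 = (M1 ⊕ K) ⊕ (M2 ⊕ K) = M1 ⊕ M2, so the key drops out. Then M2 = (M1 ⊕ M2) ⊕ M1 over the first 7 bytes.
byte 0: (35 XOR ea) XOR 61 = df XOR 61 = be
byte 1: (a0 XOR 7f) XOR 74 = df XOR 74 = ab
byte 2: (c4 XOR 5d) XOR 74 = 99 XOR 74 = ed
byte 3: (9b XOR b2) XOR 61 = 29 XOR 61 = 48
byte 4: (e3 XOR 7f) XOR 63 = 9c XOR 63 = ff
byte 5: (c0 XOR 3b) XOR 6b = fb XOR 6b = 90
byte 6: (17 XOR 7d) XOR 20 = 6a XOR 20 = 4a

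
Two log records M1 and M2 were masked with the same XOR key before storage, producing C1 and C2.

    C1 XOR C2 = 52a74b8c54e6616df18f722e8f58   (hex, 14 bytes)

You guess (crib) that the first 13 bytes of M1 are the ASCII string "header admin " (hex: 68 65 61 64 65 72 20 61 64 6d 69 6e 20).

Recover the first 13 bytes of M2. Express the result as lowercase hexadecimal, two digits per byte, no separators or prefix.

Since C1 ⊕ C2 = M1 ⊕ M2, XORing with the guessed M1 bytes yields the corresponding M2 bytes: M2 = (C1 ⊕ C2) ⊕ M1.
byte 0: 52 xor 68 = 3a
byte 1: a7 xor 65 = c2
byte 2: 4b xor 61 = 2a
byte 3: 8c xor 64 = e8
byte 4: 54 xor 65 = 31
byte 5: e6 xor 72 = 94
byte 6: 61 xor 20 = 41
byte 7: 6d xor 61 = 0c
byte 8: f1 xor 64 = 95
byte 9: 8f xor 6d = e2
byte 10: 72 xor 69 = 1b
byte 11: 2e xor 6e = 40
byte 12: 8f xor 20 = af

3ac22ae83194410c95e21b40af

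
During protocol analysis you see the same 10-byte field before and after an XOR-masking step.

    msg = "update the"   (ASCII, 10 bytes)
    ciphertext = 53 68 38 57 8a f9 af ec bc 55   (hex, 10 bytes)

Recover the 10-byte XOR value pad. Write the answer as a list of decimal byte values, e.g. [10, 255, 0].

Since ciphertext = msg ⊕ pad, XORing both sides with msg gives pad = msg ⊕ ciphertext.
75 ⊕ 53 = 26
70 ⊕ 68 = 18
64 ⊕ 38 = 5c
61 ⊕ 57 = 36
74 ⊕ 8a = fe
65 ⊕ f9 = 9c
20 ⊕ af = 8f
74 ⊕ ec = 98
68 ⊕ bc = d4
65 ⊕ 55 = 30

[38, 24, 92, 54, 254, 156, 143, 152, 212, 48]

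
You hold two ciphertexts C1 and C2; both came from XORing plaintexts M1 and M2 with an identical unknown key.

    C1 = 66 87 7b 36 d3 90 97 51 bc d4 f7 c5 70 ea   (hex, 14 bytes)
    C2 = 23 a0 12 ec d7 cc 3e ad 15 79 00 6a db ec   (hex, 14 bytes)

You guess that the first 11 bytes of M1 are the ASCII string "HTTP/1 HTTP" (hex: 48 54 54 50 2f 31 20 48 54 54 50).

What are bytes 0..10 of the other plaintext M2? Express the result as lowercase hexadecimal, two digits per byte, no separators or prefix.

0d733d8a2b6d89b4fdf9a7

First, C1 ⊕ C2 = (M1 ⊕ K) ⊕ (M2 ⊕ K) = M1 ⊕ M2, so the key drops out. Then M2 = (M1 ⊕ M2) ⊕ M1 over the first 11 bytes.
byte 0: (66 ^ 23) ^ 48 = 45 ^ 48 = 0d
byte 1: (87 ^ a0) ^ 54 = 27 ^ 54 = 73
byte 2: (7b ^ 12) ^ 54 = 69 ^ 54 = 3d
byte 3: (36 ^ ec) ^ 50 = da ^ 50 = 8a
byte 4: (d3 ^ d7) ^ 2f = 04 ^ 2f = 2b
byte 5: (90 ^ cc) ^ 31 = 5c ^ 31 = 6d
byte 6: (97 ^ 3e) ^ 20 = a9 ^ 20 = 89
byte 7: (51 ^ ad) ^ 48 = fc ^ 48 = b4
byte 8: (bc ^ 15) ^ 54 = a9 ^ 54 = fd
byte 9: (d4 ^ 79) ^ 54 = ad ^ 54 = f9
byte 10: (f7 ^ 00) ^ 50 = f7 ^ 50 = a7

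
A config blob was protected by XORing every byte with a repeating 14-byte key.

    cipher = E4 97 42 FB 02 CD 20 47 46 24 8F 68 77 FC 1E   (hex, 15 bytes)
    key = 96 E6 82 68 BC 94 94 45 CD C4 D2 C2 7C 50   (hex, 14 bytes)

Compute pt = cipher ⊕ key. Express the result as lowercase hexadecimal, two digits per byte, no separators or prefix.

The 14-byte key repeats, so the effective keystream is 96 e6 82 68 bc 94 94 45 cd c4 d2 c2 7c 50 96.
byte 0: 228 ⊕ 150 = 114
byte 1: 151 ⊕ 230 = 113
byte 2:  66 ⊕ 130 = 192
byte 3: 251 ⊕ 104 = 147
byte 4:   2 ⊕ 188 = 190
byte 5: 205 ⊕ 148 =  89
byte 6:  32 ⊕ 148 = 180
byte 7:  71 ⊕  69 =   2
byte 8:  70 ⊕ 205 = 139
byte 9:  36 ⊕ 196 = 224
byte 10: 143 ⊕ 210 =  93
byte 11: 104 ⊕ 194 = 170
byte 12: 119 ⊕ 124 =  11
byte 13: 252 ⊕  80 = 172
byte 14:  30 ⊕ 150 = 136

7271c093be59b4028be05daa0bac88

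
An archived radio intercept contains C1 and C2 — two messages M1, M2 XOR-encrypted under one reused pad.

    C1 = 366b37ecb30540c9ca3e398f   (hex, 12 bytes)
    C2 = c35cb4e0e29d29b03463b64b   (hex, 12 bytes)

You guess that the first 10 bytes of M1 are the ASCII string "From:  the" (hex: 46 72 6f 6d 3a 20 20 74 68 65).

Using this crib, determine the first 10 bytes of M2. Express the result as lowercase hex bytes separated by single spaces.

First, C1 ⊕ C2 = (M1 ⊕ K) ⊕ (M2 ⊕ K) = M1 ⊕ M2, so the key drops out. Then M2 = (M1 ⊕ M2) ⊕ M1 over the first 10 bytes.
byte 0: (36 xor c3) xor 46 = f5 xor 46 = b3
byte 1: (6b xor 5c) xor 72 = 37 xor 72 = 45
byte 2: (37 xor b4) xor 6f = 83 xor 6f = ec
byte 3: (ec xor e0) xor 6d = 0c xor 6d = 61
byte 4: (b3 xor e2) xor 3a = 51 xor 3a = 6b
byte 5: (05 xor 9d) xor 20 = 98 xor 20 = b8
byte 6: (40 xor 29) xor 20 = 69 xor 20 = 49
byte 7: (c9 xor b0) xor 74 = 79 xor 74 = 0d
byte 8: (ca xor 34) xor 68 = fe xor 68 = 96
byte 9: (3e xor 63) xor 65 = 5d xor 65 = 38

b3 45 ec 61 6b b8 49 0d 96 38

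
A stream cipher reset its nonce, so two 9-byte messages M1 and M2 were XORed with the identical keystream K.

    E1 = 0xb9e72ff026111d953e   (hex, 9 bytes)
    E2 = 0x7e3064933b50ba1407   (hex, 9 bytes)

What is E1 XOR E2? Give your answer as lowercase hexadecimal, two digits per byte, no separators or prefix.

c7d74b631d41a78139

E1 ⊕ E2 = (M1 ⊕ K) ⊕ (M2 ⊕ K) = M1 ⊕ M2 — the shared key cancels under XOR.
10111001 ⊕ 01111110 = 11000111
11100111 ⊕ 00110000 = 11010111
00101111 ⊕ 01100100 = 01001011
11110000 ⊕ 10010011 = 01100011
00100110 ⊕ 00111011 = 00011101
00010001 ⊕ 01010000 = 01000001
00011101 ⊕ 10111010 = 10100111
10010101 ⊕ 00010100 = 10000001
00111110 ⊕ 00000111 = 00111001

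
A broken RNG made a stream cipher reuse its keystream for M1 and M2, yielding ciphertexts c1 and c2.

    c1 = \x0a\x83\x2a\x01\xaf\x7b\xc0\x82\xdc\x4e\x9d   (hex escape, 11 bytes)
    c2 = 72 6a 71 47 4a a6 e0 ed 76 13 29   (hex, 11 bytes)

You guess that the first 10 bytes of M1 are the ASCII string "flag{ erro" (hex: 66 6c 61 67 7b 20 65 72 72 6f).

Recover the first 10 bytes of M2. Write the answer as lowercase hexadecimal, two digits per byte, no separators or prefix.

First, c1 ⊕ c2 = (M1 ⊕ K) ⊕ (M2 ⊕ K) = M1 ⊕ M2, so the key drops out. Then M2 = (M1 ⊕ M2) ⊕ M1 over the first 10 bytes.
byte 0: (0a xor 72) xor 66 = 78 xor 66 = 1e
byte 1: (83 xor 6a) xor 6c = e9 xor 6c = 85
byte 2: (2a xor 71) xor 61 = 5b xor 61 = 3a
byte 3: (01 xor 47) xor 67 = 46 xor 67 = 21
byte 4: (af xor 4a) xor 7b = e5 xor 7b = 9e
byte 5: (7b xor a6) xor 20 = dd xor 20 = fd
byte 6: (c0 xor e0) xor 65 = 20 xor 65 = 45
byte 7: (82 xor ed) xor 72 = 6f xor 72 = 1d
byte 8: (dc xor 76) xor 72 = aa xor 72 = d8
byte 9: (4e xor 13) xor 6f = 5d xor 6f = 32

1e853a219efd451dd832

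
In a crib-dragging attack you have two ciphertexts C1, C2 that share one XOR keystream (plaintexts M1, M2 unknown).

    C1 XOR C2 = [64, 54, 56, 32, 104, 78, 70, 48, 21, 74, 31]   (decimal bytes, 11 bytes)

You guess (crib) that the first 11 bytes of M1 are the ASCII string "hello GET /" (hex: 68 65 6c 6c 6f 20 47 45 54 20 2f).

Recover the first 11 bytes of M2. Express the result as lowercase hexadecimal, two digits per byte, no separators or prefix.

Since C1 ⊕ C2 = M1 ⊕ M2, XORing with the guessed M1 bytes yields the corresponding M2 bytes: M2 = (C1 ⊕ C2) ⊕ M1.
40 ^ 68 = 28
36 ^ 65 = 53
38 ^ 6c = 54
20 ^ 6c = 4c
68 ^ 6f = 07
4e ^ 20 = 6e
46 ^ 47 = 01
30 ^ 45 = 75
15 ^ 54 = 41
4a ^ 20 = 6a
1f ^ 2f = 30

2853544c076e0175416a30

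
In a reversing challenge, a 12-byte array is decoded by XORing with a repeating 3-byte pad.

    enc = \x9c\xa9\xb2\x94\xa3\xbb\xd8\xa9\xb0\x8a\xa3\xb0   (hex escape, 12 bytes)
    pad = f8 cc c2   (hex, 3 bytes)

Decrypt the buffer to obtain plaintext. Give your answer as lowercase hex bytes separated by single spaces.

64 65 70 6c 6f 79 20 65 72 72 6f 72

The 3-byte key repeats, so the effective keystream is f8 cc c2 f8 cc c2 f8 cc c2 f8 cc c2.
byte 0: 9c xor f8 = 64
byte 1: a9 xor cc = 65
byte 2: b2 xor c2 = 70
byte 3: 94 xor f8 = 6c
byte 4: a3 xor cc = 6f
byte 5: bb xor c2 = 79
byte 6: d8 xor f8 = 20
byte 7: a9 xor cc = 65
byte 8: b0 xor c2 = 72
byte 9: 8a xor f8 = 72
byte 10: a3 xor cc = 6f
byte 11: b0 xor c2 = 72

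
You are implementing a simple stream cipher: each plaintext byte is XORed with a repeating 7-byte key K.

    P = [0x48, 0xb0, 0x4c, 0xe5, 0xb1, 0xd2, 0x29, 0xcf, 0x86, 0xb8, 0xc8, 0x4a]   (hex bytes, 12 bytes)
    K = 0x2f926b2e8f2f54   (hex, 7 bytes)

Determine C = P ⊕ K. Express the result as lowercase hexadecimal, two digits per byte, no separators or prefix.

672227cb3efd7de014d3e6c5

The 7-byte key repeats, so the effective keystream is 2f 92 6b 2e 8f 2f 54 2f 92 6b 2e 8f.
byte 0: 48 ⊕ 2f = 67
byte 1: b0 ⊕ 92 = 22
byte 2: 4c ⊕ 6b = 27
byte 3: e5 ⊕ 2e = cb
byte 4: b1 ⊕ 8f = 3e
byte 5: d2 ⊕ 2f = fd
byte 6: 29 ⊕ 54 = 7d
byte 7: cf ⊕ 2f = e0
byte 8: 86 ⊕ 92 = 14
byte 9: b8 ⊕ 6b = d3
byte 10: c8 ⊕ 2e = e6
byte 11: 4a ⊕ 8f = c5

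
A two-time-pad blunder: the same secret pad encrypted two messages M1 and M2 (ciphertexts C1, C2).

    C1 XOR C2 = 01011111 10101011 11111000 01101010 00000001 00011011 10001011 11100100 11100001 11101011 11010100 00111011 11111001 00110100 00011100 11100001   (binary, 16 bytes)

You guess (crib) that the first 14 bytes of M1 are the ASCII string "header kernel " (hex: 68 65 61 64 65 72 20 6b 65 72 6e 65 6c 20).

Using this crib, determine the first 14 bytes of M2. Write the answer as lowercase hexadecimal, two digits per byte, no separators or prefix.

Since C1 ⊕ C2 = M1 ⊕ M2, XORing with the guessed M1 bytes yields the corresponding M2 bytes: M2 = (C1 ⊕ C2) ⊕ M1.
byte 0: 01011111 xor 01101000 = 00110111
byte 1: 10101011 xor 01100101 = 11001110
byte 2: 11111000 xor 01100001 = 10011001
byte 3: 01101010 xor 01100100 = 00001110
byte 4: 00000001 xor 01100101 = 01100100
byte 5: 00011011 xor 01110010 = 01101001
byte 6: 10001011 xor 00100000 = 10101011
byte 7: 11100100 xor 01101011 = 10001111
byte 8: 11100001 xor 01100101 = 10000100
byte 9: 11101011 xor 01110010 = 10011001
byte 10: 11010100 xor 01101110 = 10111010
byte 11: 00111011 xor 01100101 = 01011110
byte 12: 11111001 xor 01101100 = 10010101
byte 13: 00110100 xor 00100000 = 00010100

37ce990e6469ab8f8499ba5e9514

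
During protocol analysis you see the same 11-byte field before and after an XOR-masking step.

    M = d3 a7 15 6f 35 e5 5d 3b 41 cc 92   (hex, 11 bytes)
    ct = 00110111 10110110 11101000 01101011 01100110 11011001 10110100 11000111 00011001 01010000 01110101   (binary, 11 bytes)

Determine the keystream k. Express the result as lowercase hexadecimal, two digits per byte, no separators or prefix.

e411fd04533ce9fc589ce7

Since ct = M ⊕ k, XORing both sides with M gives k = M ⊕ ct.
d3 ^ 37 = e4
a7 ^ b6 = 11
15 ^ e8 = fd
6f ^ 6b = 04
35 ^ 66 = 53
e5 ^ d9 = 3c
5d ^ b4 = e9
3b ^ c7 = fc
41 ^ 19 = 58
cc ^ 50 = 9c
92 ^ 75 = e7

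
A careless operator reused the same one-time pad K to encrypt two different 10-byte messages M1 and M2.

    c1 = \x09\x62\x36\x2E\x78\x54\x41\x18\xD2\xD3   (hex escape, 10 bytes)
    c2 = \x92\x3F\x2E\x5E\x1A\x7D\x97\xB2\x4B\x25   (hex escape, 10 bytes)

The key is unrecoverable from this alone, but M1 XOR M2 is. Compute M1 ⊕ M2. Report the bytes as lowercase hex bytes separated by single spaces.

c1 ⊕ c2 = (M1 ⊕ K) ⊕ (M2 ⊕ K) = M1 ⊕ M2 — the shared key cancels under XOR.
  9 XOR 146 = 155
 98 XOR  63 =  93
 54 XOR  46 =  24
 46 XOR  94 = 112
120 XOR  26 =  98
 84 XOR 125 =  41
 65 XOR 151 = 214
 24 XOR 178 = 170
210 XOR  75 = 153
211 XOR  37 = 246

9b 5d 18 70 62 29 d6 aa 99 f6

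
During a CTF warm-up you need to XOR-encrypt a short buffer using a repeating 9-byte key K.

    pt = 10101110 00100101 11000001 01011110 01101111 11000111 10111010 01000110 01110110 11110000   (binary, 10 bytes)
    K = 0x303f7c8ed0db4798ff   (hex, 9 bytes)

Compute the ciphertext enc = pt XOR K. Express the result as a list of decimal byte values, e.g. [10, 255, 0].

[158, 26, 189, 208, 191, 28, 253, 222, 137, 192]

The 9-byte key repeats, so the effective keystream is 30 3f 7c 8e d0 db 47 98 ff 30.
byte 0: 10101110 XOR 00110000 = 10011110
byte 1: 00100101 XOR 00111111 = 00011010
byte 2: 11000001 XOR 01111100 = 10111101
byte 3: 01011110 XOR 10001110 = 11010000
byte 4: 01101111 XOR 11010000 = 10111111
byte 5: 11000111 XOR 11011011 = 00011100
byte 6: 10111010 XOR 01000111 = 11111101
byte 7: 01000110 XOR 10011000 = 11011110
byte 8: 01110110 XOR 11111111 = 10001001
byte 9: 11110000 XOR 00110000 = 11000000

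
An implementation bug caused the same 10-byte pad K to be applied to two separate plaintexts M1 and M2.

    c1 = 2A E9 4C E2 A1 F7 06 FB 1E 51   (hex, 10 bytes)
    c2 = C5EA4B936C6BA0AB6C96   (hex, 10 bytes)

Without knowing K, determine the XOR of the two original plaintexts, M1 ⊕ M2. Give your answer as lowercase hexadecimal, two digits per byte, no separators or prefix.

ef030771cd9ca65072c7

c1 ⊕ c2 = (M1 ⊕ K) ⊕ (M2 ⊕ K) = M1 ⊕ M2 — the shared key cancels under XOR.
2a ⊕ c5 = ef
e9 ⊕ ea = 03
4c ⊕ 4b = 07
e2 ⊕ 93 = 71
a1 ⊕ 6c = cd
f7 ⊕ 6b = 9c
06 ⊕ a0 = a6
fb ⊕ ab = 50
1e ⊕ 6c = 72
51 ⊕ 96 = c7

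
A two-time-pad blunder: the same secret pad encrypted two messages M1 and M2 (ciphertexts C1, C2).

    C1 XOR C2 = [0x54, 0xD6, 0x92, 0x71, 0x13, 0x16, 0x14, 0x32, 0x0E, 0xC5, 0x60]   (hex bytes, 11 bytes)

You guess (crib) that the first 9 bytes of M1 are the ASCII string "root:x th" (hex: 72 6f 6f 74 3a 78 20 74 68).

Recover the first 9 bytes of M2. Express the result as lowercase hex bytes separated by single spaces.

Since C1 ⊕ C2 = M1 ⊕ M2, XORing with the guessed M1 bytes yields the corresponding M2 bytes: M2 = (C1 ⊕ C2) ⊕ M1.
byte 0: 01010100 xor 01110010 = 00100110
byte 1: 11010110 xor 01101111 = 10111001
byte 2: 10010010 xor 01101111 = 11111101
byte 3: 01110001 xor 01110100 = 00000101
byte 4: 00010011 xor 00111010 = 00101001
byte 5: 00010110 xor 01111000 = 01101110
byte 6: 00010100 xor 00100000 = 00110100
byte 7: 00110010 xor 01110100 = 01000110
byte 8: 00001110 xor 01101000 = 01100110

26 b9 fd 05 29 6e 34 46 66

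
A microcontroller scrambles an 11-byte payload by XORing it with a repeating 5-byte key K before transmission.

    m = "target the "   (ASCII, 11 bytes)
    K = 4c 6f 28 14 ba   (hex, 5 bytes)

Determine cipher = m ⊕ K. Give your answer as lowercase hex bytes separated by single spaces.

38 0e 5a 73 df 38 4f 5c 7c df 6c

The 5-byte key repeats, so the effective keystream is 4c 6f 28 14 ba 4c 6f 28 14 ba 4c.
byte 0: 01110100 ^ 01001100 = 00111000
byte 1: 01100001 ^ 01101111 = 00001110
byte 2: 01110010 ^ 00101000 = 01011010
byte 3: 01100111 ^ 00010100 = 01110011
byte 4: 01100101 ^ 10111010 = 11011111
byte 5: 01110100 ^ 01001100 = 00111000
byte 6: 00100000 ^ 01101111 = 01001111
byte 7: 01110100 ^ 00101000 = 01011100
byte 8: 01101000 ^ 00010100 = 01111100
byte 9: 01100101 ^ 10111010 = 11011111
byte 10: 00100000 ^ 01001100 = 01101100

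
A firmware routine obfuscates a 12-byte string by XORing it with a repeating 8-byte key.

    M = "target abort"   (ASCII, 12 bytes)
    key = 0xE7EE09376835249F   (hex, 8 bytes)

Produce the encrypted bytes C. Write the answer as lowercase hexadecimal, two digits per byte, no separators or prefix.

938f7b500d4104fe85817b43

The 8-byte key repeats, so the effective keystream is e7 ee 09 37 68 35 24 9f e7 ee 09 37.
byte 0: 74 ⊕ e7 = 93
byte 1: 61 ⊕ ee = 8f
byte 2: 72 ⊕ 09 = 7b
byte 3: 67 ⊕ 37 = 50
byte 4: 65 ⊕ 68 = 0d
byte 5: 74 ⊕ 35 = 41
byte 6: 20 ⊕ 24 = 04
byte 7: 61 ⊕ 9f = fe
byte 8: 62 ⊕ e7 = 85
byte 9: 6f ⊕ ee = 81
byte 10: 72 ⊕ 09 = 7b
byte 11: 74 ⊕ 37 = 43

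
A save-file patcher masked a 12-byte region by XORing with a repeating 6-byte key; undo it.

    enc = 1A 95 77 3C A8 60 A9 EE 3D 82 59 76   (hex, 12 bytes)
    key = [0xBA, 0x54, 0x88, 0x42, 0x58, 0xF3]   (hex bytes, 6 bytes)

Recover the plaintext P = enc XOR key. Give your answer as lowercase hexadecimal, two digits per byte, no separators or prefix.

a0c1ff7ef09313bab5c00185

The 6-byte key repeats, so the effective keystream is ba 54 88 42 58 f3 ba 54 88 42 58 f3.
byte 0: 00011010 XOR 10111010 = 10100000
byte 1: 10010101 XOR 01010100 = 11000001
byte 2: 01110111 XOR 10001000 = 11111111
byte 3: 00111100 XOR 01000010 = 01111110
byte 4: 10101000 XOR 01011000 = 11110000
byte 5: 01100000 XOR 11110011 = 10010011
byte 6: 10101001 XOR 10111010 = 00010011
byte 7: 11101110 XOR 01010100 = 10111010
byte 8: 00111101 XOR 10001000 = 10110101
byte 9: 10000010 XOR 01000010 = 11000000
byte 10: 01011001 XOR 01011000 = 00000001
byte 11: 01110110 XOR 11110011 = 10000101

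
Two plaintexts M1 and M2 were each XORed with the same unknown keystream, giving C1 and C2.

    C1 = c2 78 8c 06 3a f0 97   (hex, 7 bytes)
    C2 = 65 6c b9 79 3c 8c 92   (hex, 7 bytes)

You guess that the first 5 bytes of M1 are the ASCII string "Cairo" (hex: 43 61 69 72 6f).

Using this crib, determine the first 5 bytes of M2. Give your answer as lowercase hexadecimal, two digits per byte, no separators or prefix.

First, C1 ⊕ C2 = (M1 ⊕ K) ⊕ (M2 ⊕ K) = M1 ⊕ M2, so the key drops out. Then M2 = (M1 ⊕ M2) ⊕ M1 over the first 5 bytes.
byte 0: (c2 ⊕ 65) ⊕ 43 = a7 ⊕ 43 = e4
byte 1: (78 ⊕ 6c) ⊕ 61 = 14 ⊕ 61 = 75
byte 2: (8c ⊕ b9) ⊕ 69 = 35 ⊕ 69 = 5c
byte 3: (06 ⊕ 79) ⊕ 72 = 7f ⊕ 72 = 0d
byte 4: (3a ⊕ 3c) ⊕ 6f = 06 ⊕ 6f = 69

e4755c0d69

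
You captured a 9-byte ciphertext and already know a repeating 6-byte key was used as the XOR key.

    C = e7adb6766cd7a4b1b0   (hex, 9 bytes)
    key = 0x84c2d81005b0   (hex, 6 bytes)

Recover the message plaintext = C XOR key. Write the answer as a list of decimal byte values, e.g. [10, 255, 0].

[99, 111, 110, 102, 105, 103, 32, 115, 104]

The 6-byte key repeats, so the effective keystream is 84 c2 d8 10 05 b0 84 c2 d8.
byte 0: e7 ⊕ 84 = 63
byte 1: ad ⊕ c2 = 6f
byte 2: b6 ⊕ d8 = 6e
byte 3: 76 ⊕ 10 = 66
byte 4: 6c ⊕ 05 = 69
byte 5: d7 ⊕ b0 = 67
byte 6: a4 ⊕ 84 = 20
byte 7: b1 ⊕ c2 = 73
byte 8: b0 ⊕ d8 = 68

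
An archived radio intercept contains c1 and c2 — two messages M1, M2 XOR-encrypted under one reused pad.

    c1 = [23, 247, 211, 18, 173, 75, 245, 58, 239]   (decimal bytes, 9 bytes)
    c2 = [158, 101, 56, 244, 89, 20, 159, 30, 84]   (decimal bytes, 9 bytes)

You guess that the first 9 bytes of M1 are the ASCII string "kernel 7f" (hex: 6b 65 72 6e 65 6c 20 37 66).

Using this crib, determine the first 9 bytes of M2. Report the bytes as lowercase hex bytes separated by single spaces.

First, c1 ⊕ c2 = (M1 ⊕ K) ⊕ (M2 ⊕ K) = M1 ⊕ M2, so the key drops out. Then M2 = (M1 ⊕ M2) ⊕ M1 over the first 9 bytes.
byte 0: (17 xor 9e) xor 6b = 89 xor 6b = e2
byte 1: (f7 xor 65) xor 65 = 92 xor 65 = f7
byte 2: (d3 xor 38) xor 72 = eb xor 72 = 99
byte 3: (12 xor f4) xor 6e = e6 xor 6e = 88
byte 4: (ad xor 59) xor 65 = f4 xor 65 = 91
byte 5: (4b xor 14) xor 6c = 5f xor 6c = 33
byte 6: (f5 xor 9f) xor 20 = 6a xor 20 = 4a
byte 7: (3a xor 1e) xor 37 = 24 xor 37 = 13
byte 8: (ef xor 54) xor 66 = bb xor 66 = dd

e2 f7 99 88 91 33 4a 13 dd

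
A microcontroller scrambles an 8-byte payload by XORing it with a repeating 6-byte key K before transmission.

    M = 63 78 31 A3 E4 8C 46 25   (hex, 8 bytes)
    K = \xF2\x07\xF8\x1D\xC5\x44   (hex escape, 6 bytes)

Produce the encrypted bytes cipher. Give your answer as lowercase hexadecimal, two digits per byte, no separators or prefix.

The 6-byte key repeats, so the effective keystream is f2 07 f8 1d c5 44 f2 07.
byte 0:  99 XOR 242 = 145
byte 1: 120 XOR   7 = 127
byte 2:  49 XOR 248 = 201
byte 3: 163 XOR  29 = 190
byte 4: 228 XOR 197 =  33
byte 5: 140 XOR  68 = 200
byte 6:  70 XOR 242 = 180
byte 7:  37 XOR   7 =  34

917fc9be21c8b422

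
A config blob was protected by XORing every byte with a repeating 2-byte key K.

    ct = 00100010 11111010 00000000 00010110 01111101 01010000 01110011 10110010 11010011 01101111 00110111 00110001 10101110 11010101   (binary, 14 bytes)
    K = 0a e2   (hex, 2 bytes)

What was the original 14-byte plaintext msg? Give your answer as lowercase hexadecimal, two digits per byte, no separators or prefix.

The 2-byte key repeats, so the effective keystream is 0a e2 0a e2 0a e2 0a e2 0a e2 0a e2 0a e2.
byte 0:  34 XOR  10 =  40
byte 1: 250 XOR 226 =  24
byte 2:   0 XOR  10 =  10
byte 3:  22 XOR 226 = 244
byte 4: 125 XOR  10 = 119
byte 5:  80 XOR 226 = 178
byte 6: 115 XOR  10 = 121
byte 7: 178 XOR 226 =  80
byte 8: 211 XOR  10 = 217
byte 9: 111 XOR 226 = 141
byte 10:  55 XOR  10 =  61
byte 11:  49 XOR 226 = 211
byte 12: 174 XOR  10 = 164
byte 13: 213 XOR 226 =  55

28180af477b27950d98d3dd3a437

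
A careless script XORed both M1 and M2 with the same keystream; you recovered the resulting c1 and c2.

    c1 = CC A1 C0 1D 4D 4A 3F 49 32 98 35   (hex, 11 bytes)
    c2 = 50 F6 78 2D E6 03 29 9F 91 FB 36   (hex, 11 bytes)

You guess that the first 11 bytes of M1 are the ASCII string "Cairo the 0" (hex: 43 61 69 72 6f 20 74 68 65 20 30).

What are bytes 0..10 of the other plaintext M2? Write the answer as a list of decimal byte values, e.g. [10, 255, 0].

First, c1 ⊕ c2 = (M1 ⊕ K) ⊕ (M2 ⊕ K) = M1 ⊕ M2, so the key drops out. Then M2 = (M1 ⊕ M2) ⊕ M1 over the first 11 bytes.
byte 0: (cc XOR 50) XOR 43 = 9c XOR 43 = df
byte 1: (a1 XOR f6) XOR 61 = 57 XOR 61 = 36
byte 2: (c0 XOR 78) XOR 69 = b8 XOR 69 = d1
byte 3: (1d XOR 2d) XOR 72 = 30 XOR 72 = 42
byte 4: (4d XOR e6) XOR 6f = ab XOR 6f = c4
byte 5: (4a XOR 03) XOR 20 = 49 XOR 20 = 69
byte 6: (3f XOR 29) XOR 74 = 16 XOR 74 = 62
byte 7: (49 XOR 9f) XOR 68 = d6 XOR 68 = be
byte 8: (32 XOR 91) XOR 65 = a3 XOR 65 = c6
byte 9: (98 XOR fb) XOR 20 = 63 XOR 20 = 43
byte 10: (35 XOR 36) XOR 30 = 03 XOR 30 = 33

[223, 54, 209, 66, 196, 105, 98, 190, 198, 67, 51]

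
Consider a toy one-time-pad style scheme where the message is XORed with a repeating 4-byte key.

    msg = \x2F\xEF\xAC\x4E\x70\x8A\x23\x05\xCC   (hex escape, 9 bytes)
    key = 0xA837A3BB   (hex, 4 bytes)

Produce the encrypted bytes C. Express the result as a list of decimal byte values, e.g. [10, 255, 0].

[135, 216, 15, 245, 216, 189, 128, 190, 100]

The 4-byte key repeats, so the effective keystream is a8 37 a3 bb a8 37 a3 bb a8.
byte 0:  47 ^ 168 = 135
byte 1: 239 ^  55 = 216
byte 2: 172 ^ 163 =  15
byte 3:  78 ^ 187 = 245
byte 4: 112 ^ 168 = 216
byte 5: 138 ^  55 = 189
byte 6:  35 ^ 163 = 128
byte 7:   5 ^ 187 = 190
byte 8: 204 ^ 168 = 100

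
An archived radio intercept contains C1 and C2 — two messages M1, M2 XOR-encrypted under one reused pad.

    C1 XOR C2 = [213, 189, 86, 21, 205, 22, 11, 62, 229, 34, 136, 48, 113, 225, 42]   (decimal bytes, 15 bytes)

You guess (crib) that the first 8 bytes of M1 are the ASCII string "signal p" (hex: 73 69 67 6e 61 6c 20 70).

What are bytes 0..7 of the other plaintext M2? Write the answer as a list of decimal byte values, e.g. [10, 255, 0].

[166, 212, 49, 123, 172, 122, 43, 78]

Since C1 ⊕ C2 = M1 ⊕ M2, XORing with the guessed M1 bytes yields the corresponding M2 bytes: M2 = (C1 ⊕ C2) ⊕ M1.
byte 0: d5 ⊕ 73 = a6
byte 1: bd ⊕ 69 = d4
byte 2: 56 ⊕ 67 = 31
byte 3: 15 ⊕ 6e = 7b
byte 4: cd ⊕ 61 = ac
byte 5: 16 ⊕ 6c = 7a
byte 6: 0b ⊕ 20 = 2b
byte 7: 3e ⊕ 70 = 4e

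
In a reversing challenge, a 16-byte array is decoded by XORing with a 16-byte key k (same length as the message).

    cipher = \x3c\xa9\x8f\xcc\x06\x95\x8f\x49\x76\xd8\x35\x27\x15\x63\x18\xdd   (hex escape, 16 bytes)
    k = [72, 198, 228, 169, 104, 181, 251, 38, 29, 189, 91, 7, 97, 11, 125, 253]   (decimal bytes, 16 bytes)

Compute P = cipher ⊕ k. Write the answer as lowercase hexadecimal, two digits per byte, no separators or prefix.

 60 ⊕  72 = 116
169 ⊕ 198 = 111
143 ⊕ 228 = 107
204 ⊕ 169 = 101
  6 ⊕ 104 = 110
149 ⊕ 181 =  32
143 ⊕ 251 = 116
 73 ⊕  38 = 111
118 ⊕  29 = 107
216 ⊕ 189 = 101
 53 ⊕  91 = 110
 39 ⊕   7 =  32
 21 ⊕  97 = 116
 99 ⊕  11 = 104
 24 ⊕ 125 = 101
221 ⊕ 253 =  32

746f6b656e20746f6b656e2074686520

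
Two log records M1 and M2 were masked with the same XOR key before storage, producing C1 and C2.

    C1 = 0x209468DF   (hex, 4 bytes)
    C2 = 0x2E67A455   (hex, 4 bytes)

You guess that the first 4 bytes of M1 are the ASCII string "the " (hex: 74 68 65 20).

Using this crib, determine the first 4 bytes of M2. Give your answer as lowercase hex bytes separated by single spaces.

7a 9b a9 aa

First, C1 ⊕ C2 = (M1 ⊕ K) ⊕ (M2 ⊕ K) = M1 ⊕ M2, so the key drops out. Then M2 = (M1 ⊕ M2) ⊕ M1 over the first 4 bytes.
byte 0: (20 ⊕ 2e) ⊕ 74 = 0e ⊕ 74 = 7a
byte 1: (94 ⊕ 67) ⊕ 68 = f3 ⊕ 68 = 9b
byte 2: (68 ⊕ a4) ⊕ 65 = cc ⊕ 65 = a9
byte 3: (df ⊕ 55) ⊕ 20 = 8a ⊕ 20 = aa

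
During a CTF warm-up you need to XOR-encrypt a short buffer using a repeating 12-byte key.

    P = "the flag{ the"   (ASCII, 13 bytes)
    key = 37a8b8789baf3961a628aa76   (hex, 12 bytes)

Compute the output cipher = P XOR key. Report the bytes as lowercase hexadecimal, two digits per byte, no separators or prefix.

43c0dd58fdc35806dd08de1e52

The 12-byte key repeats, so the effective keystream is 37 a8 b8 78 9b af 39 61 a6 28 aa 76 37.
byte 0: 116 xor  55 =  67
byte 1: 104 xor 168 = 192
byte 2: 101 xor 184 = 221
byte 3:  32 xor 120 =  88
byte 4: 102 xor 155 = 253
byte 5: 108 xor 175 = 195
byte 6:  97 xor  57 =  88
byte 7: 103 xor  97 =   6
byte 8: 123 xor 166 = 221
byte 9:  32 xor  40 =   8
byte 10: 116 xor 170 = 222
byte 11: 104 xor 118 =  30
byte 12: 101 xor  55 =  82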